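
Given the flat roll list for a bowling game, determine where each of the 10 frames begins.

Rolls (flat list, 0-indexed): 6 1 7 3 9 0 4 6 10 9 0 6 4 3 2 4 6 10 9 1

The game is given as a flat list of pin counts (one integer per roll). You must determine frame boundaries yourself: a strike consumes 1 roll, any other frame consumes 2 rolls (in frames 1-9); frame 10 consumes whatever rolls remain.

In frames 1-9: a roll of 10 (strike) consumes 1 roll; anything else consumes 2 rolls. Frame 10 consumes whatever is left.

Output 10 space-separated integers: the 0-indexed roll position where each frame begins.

Frame 1 starts at roll index 0: rolls=6,1 (sum=7), consumes 2 rolls
Frame 2 starts at roll index 2: rolls=7,3 (sum=10), consumes 2 rolls
Frame 3 starts at roll index 4: rolls=9,0 (sum=9), consumes 2 rolls
Frame 4 starts at roll index 6: rolls=4,6 (sum=10), consumes 2 rolls
Frame 5 starts at roll index 8: roll=10 (strike), consumes 1 roll
Frame 6 starts at roll index 9: rolls=9,0 (sum=9), consumes 2 rolls
Frame 7 starts at roll index 11: rolls=6,4 (sum=10), consumes 2 rolls
Frame 8 starts at roll index 13: rolls=3,2 (sum=5), consumes 2 rolls
Frame 9 starts at roll index 15: rolls=4,6 (sum=10), consumes 2 rolls
Frame 10 starts at roll index 17: 3 remaining rolls

Answer: 0 2 4 6 8 9 11 13 15 17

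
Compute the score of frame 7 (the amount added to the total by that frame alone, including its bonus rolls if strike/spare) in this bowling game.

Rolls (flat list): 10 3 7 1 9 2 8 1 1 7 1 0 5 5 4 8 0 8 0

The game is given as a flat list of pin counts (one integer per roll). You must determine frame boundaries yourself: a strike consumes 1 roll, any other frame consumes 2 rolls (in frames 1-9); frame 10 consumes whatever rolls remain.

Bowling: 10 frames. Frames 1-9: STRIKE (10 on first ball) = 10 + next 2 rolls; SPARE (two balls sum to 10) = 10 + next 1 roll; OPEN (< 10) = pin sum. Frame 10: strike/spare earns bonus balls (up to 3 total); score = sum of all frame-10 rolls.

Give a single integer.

Frame 1: STRIKE. 10 + next two rolls (3+7) = 20. Cumulative: 20
Frame 2: SPARE (3+7=10). 10 + next roll (1) = 11. Cumulative: 31
Frame 3: SPARE (1+9=10). 10 + next roll (2) = 12. Cumulative: 43
Frame 4: SPARE (2+8=10). 10 + next roll (1) = 11. Cumulative: 54
Frame 5: OPEN (1+1=2). Cumulative: 56
Frame 6: OPEN (7+1=8). Cumulative: 64
Frame 7: OPEN (0+5=5). Cumulative: 69
Frame 8: OPEN (5+4=9). Cumulative: 78
Frame 9: OPEN (8+0=8). Cumulative: 86

Answer: 5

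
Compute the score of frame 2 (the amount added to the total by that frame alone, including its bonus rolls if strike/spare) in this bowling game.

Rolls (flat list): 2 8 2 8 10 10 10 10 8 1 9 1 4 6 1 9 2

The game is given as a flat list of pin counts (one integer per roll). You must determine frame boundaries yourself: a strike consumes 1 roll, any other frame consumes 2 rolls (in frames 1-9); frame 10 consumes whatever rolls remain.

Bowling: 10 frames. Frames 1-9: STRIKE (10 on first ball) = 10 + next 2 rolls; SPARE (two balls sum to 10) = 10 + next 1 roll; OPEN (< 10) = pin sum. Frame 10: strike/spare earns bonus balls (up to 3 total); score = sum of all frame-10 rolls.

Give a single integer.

Answer: 20

Derivation:
Frame 1: SPARE (2+8=10). 10 + next roll (2) = 12. Cumulative: 12
Frame 2: SPARE (2+8=10). 10 + next roll (10) = 20. Cumulative: 32
Frame 3: STRIKE. 10 + next two rolls (10+10) = 30. Cumulative: 62
Frame 4: STRIKE. 10 + next two rolls (10+10) = 30. Cumulative: 92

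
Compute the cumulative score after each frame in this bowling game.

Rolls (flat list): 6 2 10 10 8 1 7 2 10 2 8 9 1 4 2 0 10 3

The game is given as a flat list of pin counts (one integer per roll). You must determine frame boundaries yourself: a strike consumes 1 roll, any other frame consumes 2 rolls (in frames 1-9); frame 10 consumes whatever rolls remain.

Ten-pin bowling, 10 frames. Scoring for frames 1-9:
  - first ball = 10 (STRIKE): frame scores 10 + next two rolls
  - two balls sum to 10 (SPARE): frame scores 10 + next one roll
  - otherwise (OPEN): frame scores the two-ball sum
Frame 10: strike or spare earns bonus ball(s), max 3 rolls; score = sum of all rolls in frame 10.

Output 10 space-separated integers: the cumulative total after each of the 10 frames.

Frame 1: OPEN (6+2=8). Cumulative: 8
Frame 2: STRIKE. 10 + next two rolls (10+8) = 28. Cumulative: 36
Frame 3: STRIKE. 10 + next two rolls (8+1) = 19. Cumulative: 55
Frame 4: OPEN (8+1=9). Cumulative: 64
Frame 5: OPEN (7+2=9). Cumulative: 73
Frame 6: STRIKE. 10 + next two rolls (2+8) = 20. Cumulative: 93
Frame 7: SPARE (2+8=10). 10 + next roll (9) = 19. Cumulative: 112
Frame 8: SPARE (9+1=10). 10 + next roll (4) = 14. Cumulative: 126
Frame 9: OPEN (4+2=6). Cumulative: 132
Frame 10: SPARE. Sum of all frame-10 rolls (0+10+3) = 13. Cumulative: 145

Answer: 8 36 55 64 73 93 112 126 132 145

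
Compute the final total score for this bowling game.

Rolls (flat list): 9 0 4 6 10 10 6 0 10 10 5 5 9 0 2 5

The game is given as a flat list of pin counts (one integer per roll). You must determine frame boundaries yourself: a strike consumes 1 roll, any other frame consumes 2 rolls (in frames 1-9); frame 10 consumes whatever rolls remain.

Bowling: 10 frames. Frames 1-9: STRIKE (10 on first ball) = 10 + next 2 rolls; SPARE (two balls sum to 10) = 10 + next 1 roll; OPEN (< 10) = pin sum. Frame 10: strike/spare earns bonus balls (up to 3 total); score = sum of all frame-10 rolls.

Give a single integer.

Frame 1: OPEN (9+0=9). Cumulative: 9
Frame 2: SPARE (4+6=10). 10 + next roll (10) = 20. Cumulative: 29
Frame 3: STRIKE. 10 + next two rolls (10+6) = 26. Cumulative: 55
Frame 4: STRIKE. 10 + next two rolls (6+0) = 16. Cumulative: 71
Frame 5: OPEN (6+0=6). Cumulative: 77
Frame 6: STRIKE. 10 + next two rolls (10+5) = 25. Cumulative: 102
Frame 7: STRIKE. 10 + next two rolls (5+5) = 20. Cumulative: 122
Frame 8: SPARE (5+5=10). 10 + next roll (9) = 19. Cumulative: 141
Frame 9: OPEN (9+0=9). Cumulative: 150
Frame 10: OPEN. Sum of all frame-10 rolls (2+5) = 7. Cumulative: 157

Answer: 157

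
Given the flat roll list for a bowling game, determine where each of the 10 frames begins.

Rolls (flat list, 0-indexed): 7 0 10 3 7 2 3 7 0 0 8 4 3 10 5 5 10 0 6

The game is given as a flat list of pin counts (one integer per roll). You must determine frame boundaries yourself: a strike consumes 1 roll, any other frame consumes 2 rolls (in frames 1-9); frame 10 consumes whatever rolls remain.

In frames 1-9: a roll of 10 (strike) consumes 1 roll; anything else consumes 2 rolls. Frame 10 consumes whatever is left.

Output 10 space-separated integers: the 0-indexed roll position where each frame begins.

Answer: 0 2 3 5 7 9 11 13 14 16

Derivation:
Frame 1 starts at roll index 0: rolls=7,0 (sum=7), consumes 2 rolls
Frame 2 starts at roll index 2: roll=10 (strike), consumes 1 roll
Frame 3 starts at roll index 3: rolls=3,7 (sum=10), consumes 2 rolls
Frame 4 starts at roll index 5: rolls=2,3 (sum=5), consumes 2 rolls
Frame 5 starts at roll index 7: rolls=7,0 (sum=7), consumes 2 rolls
Frame 6 starts at roll index 9: rolls=0,8 (sum=8), consumes 2 rolls
Frame 7 starts at roll index 11: rolls=4,3 (sum=7), consumes 2 rolls
Frame 8 starts at roll index 13: roll=10 (strike), consumes 1 roll
Frame 9 starts at roll index 14: rolls=5,5 (sum=10), consumes 2 rolls
Frame 10 starts at roll index 16: 3 remaining rolls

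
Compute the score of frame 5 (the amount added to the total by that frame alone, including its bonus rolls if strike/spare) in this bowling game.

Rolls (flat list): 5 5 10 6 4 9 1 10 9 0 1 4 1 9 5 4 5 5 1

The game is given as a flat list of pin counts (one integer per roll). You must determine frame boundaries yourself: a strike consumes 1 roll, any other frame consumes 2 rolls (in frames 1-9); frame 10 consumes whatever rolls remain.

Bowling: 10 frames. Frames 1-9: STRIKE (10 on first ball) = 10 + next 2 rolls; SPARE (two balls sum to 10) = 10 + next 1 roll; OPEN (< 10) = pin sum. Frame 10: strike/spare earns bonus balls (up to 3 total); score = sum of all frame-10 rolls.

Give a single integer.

Answer: 19

Derivation:
Frame 1: SPARE (5+5=10). 10 + next roll (10) = 20. Cumulative: 20
Frame 2: STRIKE. 10 + next two rolls (6+4) = 20. Cumulative: 40
Frame 3: SPARE (6+4=10). 10 + next roll (9) = 19. Cumulative: 59
Frame 4: SPARE (9+1=10). 10 + next roll (10) = 20. Cumulative: 79
Frame 5: STRIKE. 10 + next two rolls (9+0) = 19. Cumulative: 98
Frame 6: OPEN (9+0=9). Cumulative: 107
Frame 7: OPEN (1+4=5). Cumulative: 112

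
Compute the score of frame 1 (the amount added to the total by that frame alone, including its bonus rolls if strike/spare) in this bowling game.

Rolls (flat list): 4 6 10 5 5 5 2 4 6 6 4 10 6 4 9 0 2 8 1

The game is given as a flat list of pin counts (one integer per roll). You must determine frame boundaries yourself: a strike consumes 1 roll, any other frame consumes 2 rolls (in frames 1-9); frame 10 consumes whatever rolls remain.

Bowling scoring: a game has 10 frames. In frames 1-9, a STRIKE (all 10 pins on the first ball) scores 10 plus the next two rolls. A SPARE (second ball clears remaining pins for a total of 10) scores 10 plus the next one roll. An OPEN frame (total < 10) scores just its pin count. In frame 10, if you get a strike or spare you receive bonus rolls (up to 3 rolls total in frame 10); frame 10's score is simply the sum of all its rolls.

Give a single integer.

Frame 1: SPARE (4+6=10). 10 + next roll (10) = 20. Cumulative: 20
Frame 2: STRIKE. 10 + next two rolls (5+5) = 20. Cumulative: 40
Frame 3: SPARE (5+5=10). 10 + next roll (5) = 15. Cumulative: 55

Answer: 20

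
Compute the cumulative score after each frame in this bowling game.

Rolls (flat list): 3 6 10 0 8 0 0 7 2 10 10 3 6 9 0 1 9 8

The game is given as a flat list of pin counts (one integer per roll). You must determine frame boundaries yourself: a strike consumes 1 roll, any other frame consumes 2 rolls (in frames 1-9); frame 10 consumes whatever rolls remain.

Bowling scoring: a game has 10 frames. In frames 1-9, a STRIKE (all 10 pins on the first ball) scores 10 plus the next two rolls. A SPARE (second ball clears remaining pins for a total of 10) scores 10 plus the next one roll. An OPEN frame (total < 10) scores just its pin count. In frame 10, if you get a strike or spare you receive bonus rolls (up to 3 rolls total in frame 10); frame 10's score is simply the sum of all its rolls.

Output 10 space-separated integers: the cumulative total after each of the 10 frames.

Answer: 9 27 35 35 44 67 86 95 104 122

Derivation:
Frame 1: OPEN (3+6=9). Cumulative: 9
Frame 2: STRIKE. 10 + next two rolls (0+8) = 18. Cumulative: 27
Frame 3: OPEN (0+8=8). Cumulative: 35
Frame 4: OPEN (0+0=0). Cumulative: 35
Frame 5: OPEN (7+2=9). Cumulative: 44
Frame 6: STRIKE. 10 + next two rolls (10+3) = 23. Cumulative: 67
Frame 7: STRIKE. 10 + next two rolls (3+6) = 19. Cumulative: 86
Frame 8: OPEN (3+6=9). Cumulative: 95
Frame 9: OPEN (9+0=9). Cumulative: 104
Frame 10: SPARE. Sum of all frame-10 rolls (1+9+8) = 18. Cumulative: 122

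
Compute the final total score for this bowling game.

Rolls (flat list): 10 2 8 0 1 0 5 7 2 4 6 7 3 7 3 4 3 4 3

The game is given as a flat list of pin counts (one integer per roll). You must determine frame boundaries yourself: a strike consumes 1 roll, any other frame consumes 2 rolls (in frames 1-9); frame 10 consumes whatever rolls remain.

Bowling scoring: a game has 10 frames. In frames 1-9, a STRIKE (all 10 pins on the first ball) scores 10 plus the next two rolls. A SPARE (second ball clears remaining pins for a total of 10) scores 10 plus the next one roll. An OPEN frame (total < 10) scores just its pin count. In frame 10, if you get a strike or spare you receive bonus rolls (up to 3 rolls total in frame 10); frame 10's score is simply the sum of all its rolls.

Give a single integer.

Frame 1: STRIKE. 10 + next two rolls (2+8) = 20. Cumulative: 20
Frame 2: SPARE (2+8=10). 10 + next roll (0) = 10. Cumulative: 30
Frame 3: OPEN (0+1=1). Cumulative: 31
Frame 4: OPEN (0+5=5). Cumulative: 36
Frame 5: OPEN (7+2=9). Cumulative: 45
Frame 6: SPARE (4+6=10). 10 + next roll (7) = 17. Cumulative: 62
Frame 7: SPARE (7+3=10). 10 + next roll (7) = 17. Cumulative: 79
Frame 8: SPARE (7+3=10). 10 + next roll (4) = 14. Cumulative: 93
Frame 9: OPEN (4+3=7). Cumulative: 100
Frame 10: OPEN. Sum of all frame-10 rolls (4+3) = 7. Cumulative: 107

Answer: 107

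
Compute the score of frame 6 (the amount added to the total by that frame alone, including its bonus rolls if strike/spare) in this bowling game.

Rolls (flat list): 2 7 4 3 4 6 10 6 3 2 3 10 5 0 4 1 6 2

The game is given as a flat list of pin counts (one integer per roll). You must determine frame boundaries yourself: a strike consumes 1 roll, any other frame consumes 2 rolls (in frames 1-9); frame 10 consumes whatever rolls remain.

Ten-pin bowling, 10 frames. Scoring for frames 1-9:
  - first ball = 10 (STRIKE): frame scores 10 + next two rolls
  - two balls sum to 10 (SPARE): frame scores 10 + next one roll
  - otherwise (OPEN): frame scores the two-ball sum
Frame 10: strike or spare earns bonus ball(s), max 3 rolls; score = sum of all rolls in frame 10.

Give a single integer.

Answer: 5

Derivation:
Frame 1: OPEN (2+7=9). Cumulative: 9
Frame 2: OPEN (4+3=7). Cumulative: 16
Frame 3: SPARE (4+6=10). 10 + next roll (10) = 20. Cumulative: 36
Frame 4: STRIKE. 10 + next two rolls (6+3) = 19. Cumulative: 55
Frame 5: OPEN (6+3=9). Cumulative: 64
Frame 6: OPEN (2+3=5). Cumulative: 69
Frame 7: STRIKE. 10 + next two rolls (5+0) = 15. Cumulative: 84
Frame 8: OPEN (5+0=5). Cumulative: 89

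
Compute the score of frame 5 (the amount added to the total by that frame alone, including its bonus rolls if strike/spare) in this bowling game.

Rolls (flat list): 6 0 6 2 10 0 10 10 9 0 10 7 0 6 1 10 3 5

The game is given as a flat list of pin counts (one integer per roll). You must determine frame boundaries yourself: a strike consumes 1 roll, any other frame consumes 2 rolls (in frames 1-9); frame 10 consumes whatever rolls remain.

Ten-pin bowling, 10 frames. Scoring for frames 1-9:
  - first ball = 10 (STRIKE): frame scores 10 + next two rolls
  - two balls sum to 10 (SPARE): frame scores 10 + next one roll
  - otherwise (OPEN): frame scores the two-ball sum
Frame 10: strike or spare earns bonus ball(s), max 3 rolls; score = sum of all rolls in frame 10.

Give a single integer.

Answer: 19

Derivation:
Frame 1: OPEN (6+0=6). Cumulative: 6
Frame 2: OPEN (6+2=8). Cumulative: 14
Frame 3: STRIKE. 10 + next two rolls (0+10) = 20. Cumulative: 34
Frame 4: SPARE (0+10=10). 10 + next roll (10) = 20. Cumulative: 54
Frame 5: STRIKE. 10 + next two rolls (9+0) = 19. Cumulative: 73
Frame 6: OPEN (9+0=9). Cumulative: 82
Frame 7: STRIKE. 10 + next two rolls (7+0) = 17. Cumulative: 99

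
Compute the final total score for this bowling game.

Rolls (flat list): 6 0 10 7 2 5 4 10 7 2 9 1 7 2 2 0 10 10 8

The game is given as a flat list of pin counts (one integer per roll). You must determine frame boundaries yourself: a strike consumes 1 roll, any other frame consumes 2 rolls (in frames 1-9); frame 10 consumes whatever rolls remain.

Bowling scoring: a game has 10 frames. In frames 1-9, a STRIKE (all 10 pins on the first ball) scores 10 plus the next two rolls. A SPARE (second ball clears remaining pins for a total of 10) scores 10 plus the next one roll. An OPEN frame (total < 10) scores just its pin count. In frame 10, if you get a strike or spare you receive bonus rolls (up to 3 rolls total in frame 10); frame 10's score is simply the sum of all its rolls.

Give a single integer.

Answer: 127

Derivation:
Frame 1: OPEN (6+0=6). Cumulative: 6
Frame 2: STRIKE. 10 + next two rolls (7+2) = 19. Cumulative: 25
Frame 3: OPEN (7+2=9). Cumulative: 34
Frame 4: OPEN (5+4=9). Cumulative: 43
Frame 5: STRIKE. 10 + next two rolls (7+2) = 19. Cumulative: 62
Frame 6: OPEN (7+2=9). Cumulative: 71
Frame 7: SPARE (9+1=10). 10 + next roll (7) = 17. Cumulative: 88
Frame 8: OPEN (7+2=9). Cumulative: 97
Frame 9: OPEN (2+0=2). Cumulative: 99
Frame 10: STRIKE. Sum of all frame-10 rolls (10+10+8) = 28. Cumulative: 127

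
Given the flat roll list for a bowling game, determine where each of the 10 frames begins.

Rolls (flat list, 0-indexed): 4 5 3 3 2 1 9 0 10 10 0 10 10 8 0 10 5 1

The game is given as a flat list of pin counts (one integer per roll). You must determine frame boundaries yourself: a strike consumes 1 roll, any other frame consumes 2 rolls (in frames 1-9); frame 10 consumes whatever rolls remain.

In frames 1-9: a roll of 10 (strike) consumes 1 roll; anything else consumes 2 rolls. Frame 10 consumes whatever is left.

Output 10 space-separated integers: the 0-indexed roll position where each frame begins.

Answer: 0 2 4 6 8 9 10 12 13 15

Derivation:
Frame 1 starts at roll index 0: rolls=4,5 (sum=9), consumes 2 rolls
Frame 2 starts at roll index 2: rolls=3,3 (sum=6), consumes 2 rolls
Frame 3 starts at roll index 4: rolls=2,1 (sum=3), consumes 2 rolls
Frame 4 starts at roll index 6: rolls=9,0 (sum=9), consumes 2 rolls
Frame 5 starts at roll index 8: roll=10 (strike), consumes 1 roll
Frame 6 starts at roll index 9: roll=10 (strike), consumes 1 roll
Frame 7 starts at roll index 10: rolls=0,10 (sum=10), consumes 2 rolls
Frame 8 starts at roll index 12: roll=10 (strike), consumes 1 roll
Frame 9 starts at roll index 13: rolls=8,0 (sum=8), consumes 2 rolls
Frame 10 starts at roll index 15: 3 remaining rolls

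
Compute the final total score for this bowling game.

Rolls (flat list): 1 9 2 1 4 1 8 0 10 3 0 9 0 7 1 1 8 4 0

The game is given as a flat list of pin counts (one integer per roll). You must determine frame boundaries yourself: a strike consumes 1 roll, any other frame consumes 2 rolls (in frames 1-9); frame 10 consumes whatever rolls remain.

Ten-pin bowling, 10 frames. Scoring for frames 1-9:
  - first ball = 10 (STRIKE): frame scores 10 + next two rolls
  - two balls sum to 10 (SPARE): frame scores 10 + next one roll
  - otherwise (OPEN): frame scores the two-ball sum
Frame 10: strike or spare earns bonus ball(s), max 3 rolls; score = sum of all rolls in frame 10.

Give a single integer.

Answer: 74

Derivation:
Frame 1: SPARE (1+9=10). 10 + next roll (2) = 12. Cumulative: 12
Frame 2: OPEN (2+1=3). Cumulative: 15
Frame 3: OPEN (4+1=5). Cumulative: 20
Frame 4: OPEN (8+0=8). Cumulative: 28
Frame 5: STRIKE. 10 + next two rolls (3+0) = 13. Cumulative: 41
Frame 6: OPEN (3+0=3). Cumulative: 44
Frame 7: OPEN (9+0=9). Cumulative: 53
Frame 8: OPEN (7+1=8). Cumulative: 61
Frame 9: OPEN (1+8=9). Cumulative: 70
Frame 10: OPEN. Sum of all frame-10 rolls (4+0) = 4. Cumulative: 74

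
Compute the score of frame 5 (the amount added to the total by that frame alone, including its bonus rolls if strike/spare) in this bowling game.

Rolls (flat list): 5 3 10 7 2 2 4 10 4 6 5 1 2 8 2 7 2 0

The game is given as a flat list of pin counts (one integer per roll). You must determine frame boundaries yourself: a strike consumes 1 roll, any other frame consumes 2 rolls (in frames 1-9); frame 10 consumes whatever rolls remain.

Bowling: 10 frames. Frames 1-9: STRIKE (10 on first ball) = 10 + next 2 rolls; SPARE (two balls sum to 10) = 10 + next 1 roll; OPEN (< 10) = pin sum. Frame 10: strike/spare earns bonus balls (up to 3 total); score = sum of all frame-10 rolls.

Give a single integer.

Frame 1: OPEN (5+3=8). Cumulative: 8
Frame 2: STRIKE. 10 + next two rolls (7+2) = 19. Cumulative: 27
Frame 3: OPEN (7+2=9). Cumulative: 36
Frame 4: OPEN (2+4=6). Cumulative: 42
Frame 5: STRIKE. 10 + next two rolls (4+6) = 20. Cumulative: 62
Frame 6: SPARE (4+6=10). 10 + next roll (5) = 15. Cumulative: 77
Frame 7: OPEN (5+1=6). Cumulative: 83

Answer: 20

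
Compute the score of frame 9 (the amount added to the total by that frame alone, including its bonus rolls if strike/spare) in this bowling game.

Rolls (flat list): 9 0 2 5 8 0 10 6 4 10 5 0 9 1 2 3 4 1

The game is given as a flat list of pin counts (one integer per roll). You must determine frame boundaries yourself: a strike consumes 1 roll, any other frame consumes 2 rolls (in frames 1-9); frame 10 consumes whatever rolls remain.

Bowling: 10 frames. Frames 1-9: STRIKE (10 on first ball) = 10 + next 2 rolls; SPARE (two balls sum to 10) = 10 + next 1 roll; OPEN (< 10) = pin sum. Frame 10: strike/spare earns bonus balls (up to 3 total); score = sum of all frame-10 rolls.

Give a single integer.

Frame 1: OPEN (9+0=9). Cumulative: 9
Frame 2: OPEN (2+5=7). Cumulative: 16
Frame 3: OPEN (8+0=8). Cumulative: 24
Frame 4: STRIKE. 10 + next two rolls (6+4) = 20. Cumulative: 44
Frame 5: SPARE (6+4=10). 10 + next roll (10) = 20. Cumulative: 64
Frame 6: STRIKE. 10 + next two rolls (5+0) = 15. Cumulative: 79
Frame 7: OPEN (5+0=5). Cumulative: 84
Frame 8: SPARE (9+1=10). 10 + next roll (2) = 12. Cumulative: 96
Frame 9: OPEN (2+3=5). Cumulative: 101
Frame 10: OPEN. Sum of all frame-10 rolls (4+1) = 5. Cumulative: 106

Answer: 5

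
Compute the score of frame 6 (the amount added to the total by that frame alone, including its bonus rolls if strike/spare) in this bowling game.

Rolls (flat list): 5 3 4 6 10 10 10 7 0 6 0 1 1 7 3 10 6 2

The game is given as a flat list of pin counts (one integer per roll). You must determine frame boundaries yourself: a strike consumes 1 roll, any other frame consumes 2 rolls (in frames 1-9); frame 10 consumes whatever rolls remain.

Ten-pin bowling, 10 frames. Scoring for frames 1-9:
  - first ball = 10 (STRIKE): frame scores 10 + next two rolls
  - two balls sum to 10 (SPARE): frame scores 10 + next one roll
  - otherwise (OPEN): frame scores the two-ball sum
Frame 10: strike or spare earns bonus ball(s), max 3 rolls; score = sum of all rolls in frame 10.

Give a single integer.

Frame 1: OPEN (5+3=8). Cumulative: 8
Frame 2: SPARE (4+6=10). 10 + next roll (10) = 20. Cumulative: 28
Frame 3: STRIKE. 10 + next two rolls (10+10) = 30. Cumulative: 58
Frame 4: STRIKE. 10 + next two rolls (10+7) = 27. Cumulative: 85
Frame 5: STRIKE. 10 + next two rolls (7+0) = 17. Cumulative: 102
Frame 6: OPEN (7+0=7). Cumulative: 109
Frame 7: OPEN (6+0=6). Cumulative: 115
Frame 8: OPEN (1+1=2). Cumulative: 117

Answer: 7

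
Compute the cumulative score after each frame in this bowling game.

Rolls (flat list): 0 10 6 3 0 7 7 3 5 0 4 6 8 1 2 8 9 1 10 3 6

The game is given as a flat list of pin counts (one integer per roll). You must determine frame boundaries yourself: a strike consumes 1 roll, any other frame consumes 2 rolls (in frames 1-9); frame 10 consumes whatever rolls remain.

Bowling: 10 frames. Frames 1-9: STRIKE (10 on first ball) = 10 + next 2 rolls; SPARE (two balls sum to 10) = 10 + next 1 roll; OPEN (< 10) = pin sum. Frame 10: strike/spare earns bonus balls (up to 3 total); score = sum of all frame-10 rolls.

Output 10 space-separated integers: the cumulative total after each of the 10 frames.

Frame 1: SPARE (0+10=10). 10 + next roll (6) = 16. Cumulative: 16
Frame 2: OPEN (6+3=9). Cumulative: 25
Frame 3: OPEN (0+7=7). Cumulative: 32
Frame 4: SPARE (7+3=10). 10 + next roll (5) = 15. Cumulative: 47
Frame 5: OPEN (5+0=5). Cumulative: 52
Frame 6: SPARE (4+6=10). 10 + next roll (8) = 18. Cumulative: 70
Frame 7: OPEN (8+1=9). Cumulative: 79
Frame 8: SPARE (2+8=10). 10 + next roll (9) = 19. Cumulative: 98
Frame 9: SPARE (9+1=10). 10 + next roll (10) = 20. Cumulative: 118
Frame 10: STRIKE. Sum of all frame-10 rolls (10+3+6) = 19. Cumulative: 137

Answer: 16 25 32 47 52 70 79 98 118 137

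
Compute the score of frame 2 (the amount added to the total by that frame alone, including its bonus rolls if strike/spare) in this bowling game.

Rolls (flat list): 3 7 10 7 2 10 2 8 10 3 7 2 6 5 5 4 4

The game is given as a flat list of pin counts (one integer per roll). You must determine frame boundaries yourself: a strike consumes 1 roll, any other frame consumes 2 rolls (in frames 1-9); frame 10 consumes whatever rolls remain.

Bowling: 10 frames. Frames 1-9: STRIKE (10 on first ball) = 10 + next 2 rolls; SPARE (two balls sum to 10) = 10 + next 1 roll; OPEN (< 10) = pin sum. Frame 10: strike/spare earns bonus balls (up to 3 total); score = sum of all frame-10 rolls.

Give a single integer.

Answer: 19

Derivation:
Frame 1: SPARE (3+7=10). 10 + next roll (10) = 20. Cumulative: 20
Frame 2: STRIKE. 10 + next two rolls (7+2) = 19. Cumulative: 39
Frame 3: OPEN (7+2=9). Cumulative: 48
Frame 4: STRIKE. 10 + next two rolls (2+8) = 20. Cumulative: 68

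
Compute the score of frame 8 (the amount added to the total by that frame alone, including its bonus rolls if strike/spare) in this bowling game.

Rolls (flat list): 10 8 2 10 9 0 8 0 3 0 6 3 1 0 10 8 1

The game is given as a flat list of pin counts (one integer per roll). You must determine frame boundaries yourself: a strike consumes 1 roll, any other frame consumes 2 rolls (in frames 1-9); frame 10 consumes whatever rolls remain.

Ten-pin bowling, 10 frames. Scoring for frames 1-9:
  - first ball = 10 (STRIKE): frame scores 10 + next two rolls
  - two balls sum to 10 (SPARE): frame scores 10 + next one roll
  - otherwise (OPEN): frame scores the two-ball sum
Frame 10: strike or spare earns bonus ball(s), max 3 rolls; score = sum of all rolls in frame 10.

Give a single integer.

Frame 1: STRIKE. 10 + next two rolls (8+2) = 20. Cumulative: 20
Frame 2: SPARE (8+2=10). 10 + next roll (10) = 20. Cumulative: 40
Frame 3: STRIKE. 10 + next two rolls (9+0) = 19. Cumulative: 59
Frame 4: OPEN (9+0=9). Cumulative: 68
Frame 5: OPEN (8+0=8). Cumulative: 76
Frame 6: OPEN (3+0=3). Cumulative: 79
Frame 7: OPEN (6+3=9). Cumulative: 88
Frame 8: OPEN (1+0=1). Cumulative: 89
Frame 9: STRIKE. 10 + next two rolls (8+1) = 19. Cumulative: 108
Frame 10: OPEN. Sum of all frame-10 rolls (8+1) = 9. Cumulative: 117

Answer: 1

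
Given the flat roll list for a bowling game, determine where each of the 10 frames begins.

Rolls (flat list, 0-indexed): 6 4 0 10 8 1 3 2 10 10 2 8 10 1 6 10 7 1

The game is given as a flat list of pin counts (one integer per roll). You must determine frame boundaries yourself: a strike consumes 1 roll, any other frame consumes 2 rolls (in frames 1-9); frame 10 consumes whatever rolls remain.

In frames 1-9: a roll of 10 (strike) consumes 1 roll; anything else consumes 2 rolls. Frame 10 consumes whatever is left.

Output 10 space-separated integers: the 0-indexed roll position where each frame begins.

Frame 1 starts at roll index 0: rolls=6,4 (sum=10), consumes 2 rolls
Frame 2 starts at roll index 2: rolls=0,10 (sum=10), consumes 2 rolls
Frame 3 starts at roll index 4: rolls=8,1 (sum=9), consumes 2 rolls
Frame 4 starts at roll index 6: rolls=3,2 (sum=5), consumes 2 rolls
Frame 5 starts at roll index 8: roll=10 (strike), consumes 1 roll
Frame 6 starts at roll index 9: roll=10 (strike), consumes 1 roll
Frame 7 starts at roll index 10: rolls=2,8 (sum=10), consumes 2 rolls
Frame 8 starts at roll index 12: roll=10 (strike), consumes 1 roll
Frame 9 starts at roll index 13: rolls=1,6 (sum=7), consumes 2 rolls
Frame 10 starts at roll index 15: 3 remaining rolls

Answer: 0 2 4 6 8 9 10 12 13 15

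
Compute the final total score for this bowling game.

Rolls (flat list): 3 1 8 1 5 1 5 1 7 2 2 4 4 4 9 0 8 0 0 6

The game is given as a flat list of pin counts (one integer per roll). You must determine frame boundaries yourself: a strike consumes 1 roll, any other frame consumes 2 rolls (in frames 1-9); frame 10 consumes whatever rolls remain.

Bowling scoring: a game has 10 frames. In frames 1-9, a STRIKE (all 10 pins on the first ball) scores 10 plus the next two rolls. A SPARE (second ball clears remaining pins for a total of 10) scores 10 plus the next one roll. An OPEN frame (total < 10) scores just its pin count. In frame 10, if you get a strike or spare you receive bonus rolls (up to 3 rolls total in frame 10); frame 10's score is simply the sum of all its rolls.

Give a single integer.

Frame 1: OPEN (3+1=4). Cumulative: 4
Frame 2: OPEN (8+1=9). Cumulative: 13
Frame 3: OPEN (5+1=6). Cumulative: 19
Frame 4: OPEN (5+1=6). Cumulative: 25
Frame 5: OPEN (7+2=9). Cumulative: 34
Frame 6: OPEN (2+4=6). Cumulative: 40
Frame 7: OPEN (4+4=8). Cumulative: 48
Frame 8: OPEN (9+0=9). Cumulative: 57
Frame 9: OPEN (8+0=8). Cumulative: 65
Frame 10: OPEN. Sum of all frame-10 rolls (0+6) = 6. Cumulative: 71

Answer: 71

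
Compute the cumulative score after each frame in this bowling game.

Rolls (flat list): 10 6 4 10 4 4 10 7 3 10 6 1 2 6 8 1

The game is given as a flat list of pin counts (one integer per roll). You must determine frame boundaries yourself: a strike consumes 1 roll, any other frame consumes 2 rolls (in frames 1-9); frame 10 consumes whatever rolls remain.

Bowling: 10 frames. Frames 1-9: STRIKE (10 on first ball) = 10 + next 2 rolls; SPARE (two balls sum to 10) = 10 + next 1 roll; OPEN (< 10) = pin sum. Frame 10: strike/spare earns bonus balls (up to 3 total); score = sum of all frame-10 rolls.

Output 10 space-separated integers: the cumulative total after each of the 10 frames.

Answer: 20 40 58 66 86 106 123 130 138 147

Derivation:
Frame 1: STRIKE. 10 + next two rolls (6+4) = 20. Cumulative: 20
Frame 2: SPARE (6+4=10). 10 + next roll (10) = 20. Cumulative: 40
Frame 3: STRIKE. 10 + next two rolls (4+4) = 18. Cumulative: 58
Frame 4: OPEN (4+4=8). Cumulative: 66
Frame 5: STRIKE. 10 + next two rolls (7+3) = 20. Cumulative: 86
Frame 6: SPARE (7+3=10). 10 + next roll (10) = 20. Cumulative: 106
Frame 7: STRIKE. 10 + next two rolls (6+1) = 17. Cumulative: 123
Frame 8: OPEN (6+1=7). Cumulative: 130
Frame 9: OPEN (2+6=8). Cumulative: 138
Frame 10: OPEN. Sum of all frame-10 rolls (8+1) = 9. Cumulative: 147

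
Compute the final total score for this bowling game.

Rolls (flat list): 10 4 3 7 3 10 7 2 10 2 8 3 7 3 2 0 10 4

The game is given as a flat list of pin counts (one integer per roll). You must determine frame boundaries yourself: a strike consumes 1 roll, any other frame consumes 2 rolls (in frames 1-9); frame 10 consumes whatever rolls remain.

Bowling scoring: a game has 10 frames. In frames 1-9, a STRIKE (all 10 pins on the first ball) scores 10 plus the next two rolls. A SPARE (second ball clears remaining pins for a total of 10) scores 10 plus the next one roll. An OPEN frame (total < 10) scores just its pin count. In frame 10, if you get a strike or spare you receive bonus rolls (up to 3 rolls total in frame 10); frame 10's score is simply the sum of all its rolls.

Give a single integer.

Frame 1: STRIKE. 10 + next two rolls (4+3) = 17. Cumulative: 17
Frame 2: OPEN (4+3=7). Cumulative: 24
Frame 3: SPARE (7+3=10). 10 + next roll (10) = 20. Cumulative: 44
Frame 4: STRIKE. 10 + next two rolls (7+2) = 19. Cumulative: 63
Frame 5: OPEN (7+2=9). Cumulative: 72
Frame 6: STRIKE. 10 + next two rolls (2+8) = 20. Cumulative: 92
Frame 7: SPARE (2+8=10). 10 + next roll (3) = 13. Cumulative: 105
Frame 8: SPARE (3+7=10). 10 + next roll (3) = 13. Cumulative: 118
Frame 9: OPEN (3+2=5). Cumulative: 123
Frame 10: SPARE. Sum of all frame-10 rolls (0+10+4) = 14. Cumulative: 137

Answer: 137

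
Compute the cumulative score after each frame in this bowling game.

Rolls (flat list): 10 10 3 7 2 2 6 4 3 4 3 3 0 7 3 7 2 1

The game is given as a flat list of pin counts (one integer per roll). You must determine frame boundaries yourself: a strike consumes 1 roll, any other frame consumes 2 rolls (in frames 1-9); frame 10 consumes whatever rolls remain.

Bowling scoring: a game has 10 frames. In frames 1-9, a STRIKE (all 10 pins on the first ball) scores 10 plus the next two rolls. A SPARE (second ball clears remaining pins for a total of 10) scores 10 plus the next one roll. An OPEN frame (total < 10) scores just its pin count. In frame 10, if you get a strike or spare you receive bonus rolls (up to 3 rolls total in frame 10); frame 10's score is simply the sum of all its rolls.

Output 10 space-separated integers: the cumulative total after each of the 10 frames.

Frame 1: STRIKE. 10 + next two rolls (10+3) = 23. Cumulative: 23
Frame 2: STRIKE. 10 + next two rolls (3+7) = 20. Cumulative: 43
Frame 3: SPARE (3+7=10). 10 + next roll (2) = 12. Cumulative: 55
Frame 4: OPEN (2+2=4). Cumulative: 59
Frame 5: SPARE (6+4=10). 10 + next roll (3) = 13. Cumulative: 72
Frame 6: OPEN (3+4=7). Cumulative: 79
Frame 7: OPEN (3+3=6). Cumulative: 85
Frame 8: OPEN (0+7=7). Cumulative: 92
Frame 9: SPARE (3+7=10). 10 + next roll (2) = 12. Cumulative: 104
Frame 10: OPEN. Sum of all frame-10 rolls (2+1) = 3. Cumulative: 107

Answer: 23 43 55 59 72 79 85 92 104 107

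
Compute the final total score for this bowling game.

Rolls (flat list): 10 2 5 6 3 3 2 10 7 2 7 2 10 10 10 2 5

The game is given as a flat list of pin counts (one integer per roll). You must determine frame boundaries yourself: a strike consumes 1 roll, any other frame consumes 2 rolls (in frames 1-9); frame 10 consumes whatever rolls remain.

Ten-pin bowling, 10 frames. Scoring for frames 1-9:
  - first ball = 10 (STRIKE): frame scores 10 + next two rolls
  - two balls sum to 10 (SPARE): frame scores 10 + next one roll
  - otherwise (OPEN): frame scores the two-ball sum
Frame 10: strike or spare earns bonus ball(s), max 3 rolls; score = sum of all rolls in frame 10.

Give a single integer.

Answer: 144

Derivation:
Frame 1: STRIKE. 10 + next two rolls (2+5) = 17. Cumulative: 17
Frame 2: OPEN (2+5=7). Cumulative: 24
Frame 3: OPEN (6+3=9). Cumulative: 33
Frame 4: OPEN (3+2=5). Cumulative: 38
Frame 5: STRIKE. 10 + next two rolls (7+2) = 19. Cumulative: 57
Frame 6: OPEN (7+2=9). Cumulative: 66
Frame 7: OPEN (7+2=9). Cumulative: 75
Frame 8: STRIKE. 10 + next two rolls (10+10) = 30. Cumulative: 105
Frame 9: STRIKE. 10 + next two rolls (10+2) = 22. Cumulative: 127
Frame 10: STRIKE. Sum of all frame-10 rolls (10+2+5) = 17. Cumulative: 144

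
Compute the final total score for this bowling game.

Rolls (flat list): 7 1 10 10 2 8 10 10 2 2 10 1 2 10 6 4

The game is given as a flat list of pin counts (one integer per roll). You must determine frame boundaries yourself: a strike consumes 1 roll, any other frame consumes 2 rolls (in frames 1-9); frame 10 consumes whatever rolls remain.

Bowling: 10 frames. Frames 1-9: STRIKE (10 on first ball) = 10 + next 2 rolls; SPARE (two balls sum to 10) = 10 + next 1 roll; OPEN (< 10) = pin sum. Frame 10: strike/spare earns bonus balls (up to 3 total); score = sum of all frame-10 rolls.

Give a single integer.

Answer: 146

Derivation:
Frame 1: OPEN (7+1=8). Cumulative: 8
Frame 2: STRIKE. 10 + next two rolls (10+2) = 22. Cumulative: 30
Frame 3: STRIKE. 10 + next two rolls (2+8) = 20. Cumulative: 50
Frame 4: SPARE (2+8=10). 10 + next roll (10) = 20. Cumulative: 70
Frame 5: STRIKE. 10 + next two rolls (10+2) = 22. Cumulative: 92
Frame 6: STRIKE. 10 + next two rolls (2+2) = 14. Cumulative: 106
Frame 7: OPEN (2+2=4). Cumulative: 110
Frame 8: STRIKE. 10 + next two rolls (1+2) = 13. Cumulative: 123
Frame 9: OPEN (1+2=3). Cumulative: 126
Frame 10: STRIKE. Sum of all frame-10 rolls (10+6+4) = 20. Cumulative: 146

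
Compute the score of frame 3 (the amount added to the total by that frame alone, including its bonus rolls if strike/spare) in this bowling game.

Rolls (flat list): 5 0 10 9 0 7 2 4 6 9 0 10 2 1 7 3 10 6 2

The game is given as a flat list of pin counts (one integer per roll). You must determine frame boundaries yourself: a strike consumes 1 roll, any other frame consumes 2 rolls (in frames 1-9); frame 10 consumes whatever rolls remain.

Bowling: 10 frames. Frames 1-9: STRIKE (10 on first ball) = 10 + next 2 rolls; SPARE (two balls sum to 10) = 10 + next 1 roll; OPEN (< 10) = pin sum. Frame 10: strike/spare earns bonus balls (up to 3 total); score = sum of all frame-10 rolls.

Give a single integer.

Answer: 9

Derivation:
Frame 1: OPEN (5+0=5). Cumulative: 5
Frame 2: STRIKE. 10 + next two rolls (9+0) = 19. Cumulative: 24
Frame 3: OPEN (9+0=9). Cumulative: 33
Frame 4: OPEN (7+2=9). Cumulative: 42
Frame 5: SPARE (4+6=10). 10 + next roll (9) = 19. Cumulative: 61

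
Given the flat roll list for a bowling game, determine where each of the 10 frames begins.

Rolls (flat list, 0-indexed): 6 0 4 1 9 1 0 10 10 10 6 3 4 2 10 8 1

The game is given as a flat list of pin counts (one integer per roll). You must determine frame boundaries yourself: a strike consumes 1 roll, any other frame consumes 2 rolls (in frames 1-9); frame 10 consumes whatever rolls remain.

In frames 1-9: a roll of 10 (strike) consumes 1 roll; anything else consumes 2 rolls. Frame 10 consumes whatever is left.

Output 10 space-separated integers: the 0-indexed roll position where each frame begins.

Answer: 0 2 4 6 8 9 10 12 14 15

Derivation:
Frame 1 starts at roll index 0: rolls=6,0 (sum=6), consumes 2 rolls
Frame 2 starts at roll index 2: rolls=4,1 (sum=5), consumes 2 rolls
Frame 3 starts at roll index 4: rolls=9,1 (sum=10), consumes 2 rolls
Frame 4 starts at roll index 6: rolls=0,10 (sum=10), consumes 2 rolls
Frame 5 starts at roll index 8: roll=10 (strike), consumes 1 roll
Frame 6 starts at roll index 9: roll=10 (strike), consumes 1 roll
Frame 7 starts at roll index 10: rolls=6,3 (sum=9), consumes 2 rolls
Frame 8 starts at roll index 12: rolls=4,2 (sum=6), consumes 2 rolls
Frame 9 starts at roll index 14: roll=10 (strike), consumes 1 roll
Frame 10 starts at roll index 15: 2 remaining rolls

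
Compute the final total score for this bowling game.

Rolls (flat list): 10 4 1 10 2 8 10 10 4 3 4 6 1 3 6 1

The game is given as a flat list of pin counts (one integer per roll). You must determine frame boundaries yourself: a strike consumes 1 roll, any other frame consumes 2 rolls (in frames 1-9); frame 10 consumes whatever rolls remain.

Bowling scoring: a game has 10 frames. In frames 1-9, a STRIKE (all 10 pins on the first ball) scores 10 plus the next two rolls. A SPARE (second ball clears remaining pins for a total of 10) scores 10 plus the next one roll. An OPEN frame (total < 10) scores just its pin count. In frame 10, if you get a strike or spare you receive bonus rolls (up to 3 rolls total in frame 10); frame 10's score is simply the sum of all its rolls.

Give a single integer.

Frame 1: STRIKE. 10 + next two rolls (4+1) = 15. Cumulative: 15
Frame 2: OPEN (4+1=5). Cumulative: 20
Frame 3: STRIKE. 10 + next two rolls (2+8) = 20. Cumulative: 40
Frame 4: SPARE (2+8=10). 10 + next roll (10) = 20. Cumulative: 60
Frame 5: STRIKE. 10 + next two rolls (10+4) = 24. Cumulative: 84
Frame 6: STRIKE. 10 + next two rolls (4+3) = 17. Cumulative: 101
Frame 7: OPEN (4+3=7). Cumulative: 108
Frame 8: SPARE (4+6=10). 10 + next roll (1) = 11. Cumulative: 119
Frame 9: OPEN (1+3=4). Cumulative: 123
Frame 10: OPEN. Sum of all frame-10 rolls (6+1) = 7. Cumulative: 130

Answer: 130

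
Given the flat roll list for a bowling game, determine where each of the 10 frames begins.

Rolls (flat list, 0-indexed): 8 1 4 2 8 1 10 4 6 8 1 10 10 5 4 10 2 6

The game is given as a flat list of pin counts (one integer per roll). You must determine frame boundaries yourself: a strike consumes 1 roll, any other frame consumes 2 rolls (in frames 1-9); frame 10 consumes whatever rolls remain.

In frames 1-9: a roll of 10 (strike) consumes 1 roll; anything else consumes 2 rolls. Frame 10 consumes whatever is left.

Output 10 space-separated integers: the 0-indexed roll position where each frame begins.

Answer: 0 2 4 6 7 9 11 12 13 15

Derivation:
Frame 1 starts at roll index 0: rolls=8,1 (sum=9), consumes 2 rolls
Frame 2 starts at roll index 2: rolls=4,2 (sum=6), consumes 2 rolls
Frame 3 starts at roll index 4: rolls=8,1 (sum=9), consumes 2 rolls
Frame 4 starts at roll index 6: roll=10 (strike), consumes 1 roll
Frame 5 starts at roll index 7: rolls=4,6 (sum=10), consumes 2 rolls
Frame 6 starts at roll index 9: rolls=8,1 (sum=9), consumes 2 rolls
Frame 7 starts at roll index 11: roll=10 (strike), consumes 1 roll
Frame 8 starts at roll index 12: roll=10 (strike), consumes 1 roll
Frame 9 starts at roll index 13: rolls=5,4 (sum=9), consumes 2 rolls
Frame 10 starts at roll index 15: 3 remaining rolls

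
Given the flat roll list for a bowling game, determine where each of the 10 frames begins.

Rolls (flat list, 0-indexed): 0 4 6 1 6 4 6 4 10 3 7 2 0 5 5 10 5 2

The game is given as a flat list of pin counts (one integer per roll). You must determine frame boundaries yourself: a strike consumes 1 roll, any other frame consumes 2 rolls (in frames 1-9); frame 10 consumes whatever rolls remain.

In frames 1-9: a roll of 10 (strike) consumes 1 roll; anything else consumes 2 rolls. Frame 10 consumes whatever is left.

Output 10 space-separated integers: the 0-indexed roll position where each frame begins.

Frame 1 starts at roll index 0: rolls=0,4 (sum=4), consumes 2 rolls
Frame 2 starts at roll index 2: rolls=6,1 (sum=7), consumes 2 rolls
Frame 3 starts at roll index 4: rolls=6,4 (sum=10), consumes 2 rolls
Frame 4 starts at roll index 6: rolls=6,4 (sum=10), consumes 2 rolls
Frame 5 starts at roll index 8: roll=10 (strike), consumes 1 roll
Frame 6 starts at roll index 9: rolls=3,7 (sum=10), consumes 2 rolls
Frame 7 starts at roll index 11: rolls=2,0 (sum=2), consumes 2 rolls
Frame 8 starts at roll index 13: rolls=5,5 (sum=10), consumes 2 rolls
Frame 9 starts at roll index 15: roll=10 (strike), consumes 1 roll
Frame 10 starts at roll index 16: 2 remaining rolls

Answer: 0 2 4 6 8 9 11 13 15 16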